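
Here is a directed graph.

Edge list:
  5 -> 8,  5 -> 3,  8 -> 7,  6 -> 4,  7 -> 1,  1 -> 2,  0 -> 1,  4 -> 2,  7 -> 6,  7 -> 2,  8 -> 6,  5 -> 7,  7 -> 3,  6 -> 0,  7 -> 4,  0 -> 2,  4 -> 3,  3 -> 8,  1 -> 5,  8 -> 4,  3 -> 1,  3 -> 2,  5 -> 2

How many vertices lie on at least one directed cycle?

8

A vertex is on a directed cycle iff it belongs to a strongly connected component of size ≥ 2 (or has a self-loop).
The vertices on cycles are {0, 1, 3, 4, 5, 6, 7, 8} — 8 in total.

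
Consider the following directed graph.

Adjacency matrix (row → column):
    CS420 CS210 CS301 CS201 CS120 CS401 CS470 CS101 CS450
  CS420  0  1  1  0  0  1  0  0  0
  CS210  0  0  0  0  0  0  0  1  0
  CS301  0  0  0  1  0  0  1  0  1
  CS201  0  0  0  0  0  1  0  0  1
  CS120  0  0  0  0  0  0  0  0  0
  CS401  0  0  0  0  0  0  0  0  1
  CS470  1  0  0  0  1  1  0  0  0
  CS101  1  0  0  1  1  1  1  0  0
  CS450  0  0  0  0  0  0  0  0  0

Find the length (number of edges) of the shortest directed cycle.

3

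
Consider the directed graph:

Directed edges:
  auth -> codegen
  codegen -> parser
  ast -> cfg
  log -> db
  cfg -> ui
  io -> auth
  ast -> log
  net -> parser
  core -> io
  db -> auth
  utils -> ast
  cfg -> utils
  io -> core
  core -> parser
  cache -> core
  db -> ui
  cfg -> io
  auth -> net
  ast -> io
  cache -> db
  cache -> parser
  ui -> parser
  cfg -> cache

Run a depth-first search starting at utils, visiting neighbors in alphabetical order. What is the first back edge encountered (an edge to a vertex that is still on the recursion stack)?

DFS from utils (visiting neighbors in alphabetical order); mark gray on enter, black on exit:
utils gray
  ast gray
    cfg gray
      cache gray
        core gray
          io gray
            auth gray
              codegen gray
                parser gray
                parser black
              codegen black
              net gray
                net→parser: parser black — skip
              net black
            auth black
            io→core: core is gray → back edge
First back edge: io → core.

io->core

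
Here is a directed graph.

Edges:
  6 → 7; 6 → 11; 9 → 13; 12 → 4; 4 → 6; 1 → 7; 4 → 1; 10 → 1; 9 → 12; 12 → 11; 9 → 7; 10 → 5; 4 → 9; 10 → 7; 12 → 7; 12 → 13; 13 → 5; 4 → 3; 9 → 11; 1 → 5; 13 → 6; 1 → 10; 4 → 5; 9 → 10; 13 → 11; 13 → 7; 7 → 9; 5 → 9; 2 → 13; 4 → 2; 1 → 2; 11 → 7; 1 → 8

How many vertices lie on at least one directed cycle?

11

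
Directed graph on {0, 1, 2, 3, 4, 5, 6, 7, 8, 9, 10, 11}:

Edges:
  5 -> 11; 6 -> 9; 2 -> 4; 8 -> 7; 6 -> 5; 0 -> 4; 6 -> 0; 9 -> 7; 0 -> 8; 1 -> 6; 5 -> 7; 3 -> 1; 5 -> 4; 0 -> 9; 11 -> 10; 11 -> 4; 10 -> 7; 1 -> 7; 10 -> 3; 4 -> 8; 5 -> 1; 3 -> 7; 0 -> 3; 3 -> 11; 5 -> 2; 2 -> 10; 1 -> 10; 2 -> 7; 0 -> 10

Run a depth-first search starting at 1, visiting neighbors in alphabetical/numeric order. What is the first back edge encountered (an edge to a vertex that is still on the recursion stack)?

DFS from 1 (visiting neighbors in alphabetical/numeric order); mark gray on enter, black on exit:
1 gray
  6 gray
    0 gray
      3 gray
        3→1: 1 is gray → back edge
First back edge: 3 → 1.

3→1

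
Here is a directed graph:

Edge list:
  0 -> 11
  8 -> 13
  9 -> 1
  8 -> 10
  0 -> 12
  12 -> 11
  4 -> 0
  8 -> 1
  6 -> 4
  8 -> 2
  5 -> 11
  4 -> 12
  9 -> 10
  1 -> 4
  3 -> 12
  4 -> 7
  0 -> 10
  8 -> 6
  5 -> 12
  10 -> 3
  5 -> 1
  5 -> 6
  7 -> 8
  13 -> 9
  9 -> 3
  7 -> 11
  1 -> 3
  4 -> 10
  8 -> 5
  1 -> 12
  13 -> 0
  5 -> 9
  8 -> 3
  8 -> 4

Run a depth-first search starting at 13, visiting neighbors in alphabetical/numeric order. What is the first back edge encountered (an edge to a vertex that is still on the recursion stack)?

8->1

DFS from 13 (visiting neighbors in alphabetical/numeric order); mark gray on enter, black on exit:
13 gray
  0 gray
    10 gray
      3 gray
        12 gray
          11 gray
          11 black
        12 black
      3 black
    10 black
    0→11: 11 black — skip
    0→12: 12 black — skip
  0 black
  9 gray
    1 gray
      1→3: 3 black — skip
      4 gray
        4→0: 0 black — skip
        7 gray
          8 gray
            8→1: 1 is gray → back edge
First back edge: 8 → 1.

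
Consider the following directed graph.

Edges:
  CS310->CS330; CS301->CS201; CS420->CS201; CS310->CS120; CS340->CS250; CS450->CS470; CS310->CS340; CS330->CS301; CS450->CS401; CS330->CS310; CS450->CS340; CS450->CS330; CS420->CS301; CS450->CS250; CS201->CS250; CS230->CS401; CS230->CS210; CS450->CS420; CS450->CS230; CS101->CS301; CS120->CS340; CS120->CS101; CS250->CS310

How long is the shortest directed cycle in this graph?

For each vertex v, BFS finds the shortest path from v back to v.
The shortest such closed walk is CS330 → CS310 → CS330, length 2.

2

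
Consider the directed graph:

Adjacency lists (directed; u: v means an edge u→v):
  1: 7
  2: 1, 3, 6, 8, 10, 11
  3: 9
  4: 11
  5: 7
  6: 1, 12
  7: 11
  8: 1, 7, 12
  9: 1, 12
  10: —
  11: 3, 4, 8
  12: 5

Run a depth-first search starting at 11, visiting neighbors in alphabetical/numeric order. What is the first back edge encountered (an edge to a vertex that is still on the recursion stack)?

7→11

DFS from 11 (visiting neighbors in alphabetical/numeric order); mark gray on enter, black on exit:
11 gray
  3 gray
    9 gray
      1 gray
        7 gray
          7→11: 11 is gray → back edge
First back edge: 7 → 11.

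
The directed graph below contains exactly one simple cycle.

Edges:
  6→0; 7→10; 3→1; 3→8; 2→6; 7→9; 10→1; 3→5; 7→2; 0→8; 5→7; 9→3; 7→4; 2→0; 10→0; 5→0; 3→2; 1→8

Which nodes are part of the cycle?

DFS with gray/black marking from 7:
7 gray
  4 gray
  4 black
  2 gray
    6 gray
      0 gray
        8 gray
        8 black
      0 black
    6 black
    2→0: 0 black — skip
  2 black
  10 gray
    1 gray
      1→8: 8 black — skip
    1 black
    10→0: 0 black — skip
  10 black
  9 gray
    3 gray
      3→8: 8 black — skip
      3→2: 2 black — skip
      5 gray
        5→7: 7 is gray → back edge
Back edge closes the cycle 7 → 9 → 3 → 5 → 7; its vertices are {3, 5, 7, 9}.

3, 5, 7, 9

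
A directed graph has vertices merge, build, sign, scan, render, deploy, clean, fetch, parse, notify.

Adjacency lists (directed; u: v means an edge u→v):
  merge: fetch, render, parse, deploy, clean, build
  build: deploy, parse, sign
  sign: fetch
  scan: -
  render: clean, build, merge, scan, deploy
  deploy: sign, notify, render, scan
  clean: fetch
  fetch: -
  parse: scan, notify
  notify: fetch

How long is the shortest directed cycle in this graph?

2

For each vertex v, BFS finds the shortest path from v back to v.
The shortest such closed walk is merge → render → merge, length 2.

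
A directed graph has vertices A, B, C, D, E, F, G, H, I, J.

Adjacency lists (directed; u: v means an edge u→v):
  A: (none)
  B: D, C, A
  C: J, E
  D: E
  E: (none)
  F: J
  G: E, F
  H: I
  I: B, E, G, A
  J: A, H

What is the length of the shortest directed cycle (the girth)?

For each vertex v, BFS finds the shortest path from v back to v.
The shortest such closed walk is J → H → I → G → F → J, length 5.

5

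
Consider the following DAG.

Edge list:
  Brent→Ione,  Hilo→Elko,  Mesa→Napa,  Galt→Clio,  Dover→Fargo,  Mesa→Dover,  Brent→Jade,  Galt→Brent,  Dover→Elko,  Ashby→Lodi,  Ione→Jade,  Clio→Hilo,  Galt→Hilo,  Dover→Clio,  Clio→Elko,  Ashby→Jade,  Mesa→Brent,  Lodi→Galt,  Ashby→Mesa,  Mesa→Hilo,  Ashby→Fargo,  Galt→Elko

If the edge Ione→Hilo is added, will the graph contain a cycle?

Adding Ione→Hilo creates a cycle iff Hilo can already reach Ione.
Explore from Hilo: no path reaches Ione. The graph stays acyclic.

No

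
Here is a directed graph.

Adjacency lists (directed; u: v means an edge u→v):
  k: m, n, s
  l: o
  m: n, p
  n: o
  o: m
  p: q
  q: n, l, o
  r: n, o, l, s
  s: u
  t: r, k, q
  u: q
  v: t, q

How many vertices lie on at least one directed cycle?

6

A vertex is on a directed cycle iff it belongs to a strongly connected component of size ≥ 2 (or has a self-loop).
The vertices on cycles are {l, m, n, o, p, q} — 6 in total.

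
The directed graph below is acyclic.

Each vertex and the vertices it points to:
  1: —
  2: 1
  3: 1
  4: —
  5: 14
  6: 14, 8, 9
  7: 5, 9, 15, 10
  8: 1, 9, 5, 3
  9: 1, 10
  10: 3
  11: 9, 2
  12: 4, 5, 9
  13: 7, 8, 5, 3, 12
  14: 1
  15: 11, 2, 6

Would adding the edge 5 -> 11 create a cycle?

Adding 5→11 creates a cycle iff 11 can already reach 5.
Explore from 11: no path reaches 5. The graph stays acyclic.

No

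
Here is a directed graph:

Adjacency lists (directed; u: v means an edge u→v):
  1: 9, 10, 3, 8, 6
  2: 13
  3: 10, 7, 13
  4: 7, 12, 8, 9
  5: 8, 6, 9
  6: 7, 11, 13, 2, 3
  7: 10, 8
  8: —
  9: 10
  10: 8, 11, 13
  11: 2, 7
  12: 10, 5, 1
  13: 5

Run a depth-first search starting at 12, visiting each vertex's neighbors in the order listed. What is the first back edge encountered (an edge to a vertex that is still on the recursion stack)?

7->10

DFS from 12 (visiting each vertex's neighbors in the order listed); mark gray on enter, black on exit:
12 gray
  10 gray
    8 gray
    8 black
    11 gray
      2 gray
        13 gray
          5 gray
            5→8: 8 black — skip
            6 gray
              7 gray
                7→10: 10 is gray → back edge
First back edge: 7 → 10.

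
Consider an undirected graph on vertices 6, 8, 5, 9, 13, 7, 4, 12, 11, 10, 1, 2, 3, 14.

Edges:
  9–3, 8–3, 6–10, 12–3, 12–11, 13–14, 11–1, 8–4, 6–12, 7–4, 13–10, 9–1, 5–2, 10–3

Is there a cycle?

Yes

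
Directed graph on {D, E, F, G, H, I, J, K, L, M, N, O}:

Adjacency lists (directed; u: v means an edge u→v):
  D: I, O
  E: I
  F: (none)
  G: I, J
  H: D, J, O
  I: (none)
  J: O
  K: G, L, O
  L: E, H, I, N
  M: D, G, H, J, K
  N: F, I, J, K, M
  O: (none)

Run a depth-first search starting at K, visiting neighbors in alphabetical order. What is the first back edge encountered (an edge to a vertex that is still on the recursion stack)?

DFS from K (visiting neighbors in alphabetical order); mark gray on enter, black on exit:
K gray
  G gray
    I gray
    I black
    J gray
      O gray
      O black
    J black
  G black
  L gray
    E gray
      E→I: I black — skip
    E black
    H gray
      D gray
        D→I: I black — skip
        D→O: O black — skip
      D black
      H→J: J black — skip
      H→O: O black — skip
    H black
    L→I: I black — skip
    N gray
      F gray
      F black
      N→I: I black — skip
      N→J: J black — skip
      N→K: K is gray → back edge
First back edge: N → K.

N->K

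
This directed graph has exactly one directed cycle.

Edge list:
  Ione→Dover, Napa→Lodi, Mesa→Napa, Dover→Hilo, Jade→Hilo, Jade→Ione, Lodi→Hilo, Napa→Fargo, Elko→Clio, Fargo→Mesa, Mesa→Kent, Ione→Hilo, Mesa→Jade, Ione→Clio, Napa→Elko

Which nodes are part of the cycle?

Mesa, Napa, Fargo

DFS with gray/black marking from Mesa:
Mesa gray
  Napa gray
    Lodi gray
      Hilo gray
      Hilo black
    Lodi black
    Fargo gray
      Fargo→Mesa: Mesa is gray → back edge
Back edge closes the cycle Mesa → Napa → Fargo → Mesa; its vertices are {Mesa, Napa, Fargo}.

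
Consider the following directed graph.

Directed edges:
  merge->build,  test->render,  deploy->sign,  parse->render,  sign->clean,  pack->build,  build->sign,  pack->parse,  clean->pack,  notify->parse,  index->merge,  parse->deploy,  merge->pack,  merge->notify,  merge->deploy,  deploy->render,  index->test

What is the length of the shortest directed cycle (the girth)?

4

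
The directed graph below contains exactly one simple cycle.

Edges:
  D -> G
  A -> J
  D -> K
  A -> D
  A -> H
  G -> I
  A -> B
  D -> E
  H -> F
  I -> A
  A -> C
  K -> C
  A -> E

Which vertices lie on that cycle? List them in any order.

A, D, G, I

DFS with gray/black marking from A:
A gray
  D gray
    E gray
    E black
    K gray
      C gray
      C black
    K black
    G gray
      I gray
        I→A: A is gray → back edge
Back edge closes the cycle A → D → G → I → A; its vertices are {A, D, G, I}.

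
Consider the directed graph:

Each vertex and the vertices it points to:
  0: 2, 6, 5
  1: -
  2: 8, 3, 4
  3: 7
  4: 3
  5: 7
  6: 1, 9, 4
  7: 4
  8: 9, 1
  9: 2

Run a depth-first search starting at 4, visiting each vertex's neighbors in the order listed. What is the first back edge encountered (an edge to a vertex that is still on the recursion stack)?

7->4

DFS from 4 (visiting each vertex's neighbors in the order listed); mark gray on enter, black on exit:
4 gray
  3 gray
    7 gray
      7→4: 4 is gray → back edge
First back edge: 7 → 4.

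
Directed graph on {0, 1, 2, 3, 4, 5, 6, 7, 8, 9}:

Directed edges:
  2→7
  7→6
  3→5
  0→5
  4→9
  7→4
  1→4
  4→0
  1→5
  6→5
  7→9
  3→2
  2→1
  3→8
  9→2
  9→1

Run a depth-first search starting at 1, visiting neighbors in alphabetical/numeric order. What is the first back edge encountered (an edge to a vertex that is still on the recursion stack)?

DFS from 1 (visiting neighbors in alphabetical/numeric order); mark gray on enter, black on exit:
1 gray
  4 gray
    0 gray
      5 gray
      5 black
    0 black
    9 gray
      9→1: 1 is gray → back edge
First back edge: 9 → 1.

9->1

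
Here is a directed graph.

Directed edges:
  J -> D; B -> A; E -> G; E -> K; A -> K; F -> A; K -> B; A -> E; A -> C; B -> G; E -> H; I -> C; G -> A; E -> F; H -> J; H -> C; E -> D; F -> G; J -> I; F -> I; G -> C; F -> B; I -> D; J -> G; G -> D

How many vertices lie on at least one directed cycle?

8

A vertex is on a directed cycle iff it belongs to a strongly connected component of size ≥ 2 (or has a self-loop).
The vertices on cycles are {A, B, E, F, G, H, J, K} — 8 in total.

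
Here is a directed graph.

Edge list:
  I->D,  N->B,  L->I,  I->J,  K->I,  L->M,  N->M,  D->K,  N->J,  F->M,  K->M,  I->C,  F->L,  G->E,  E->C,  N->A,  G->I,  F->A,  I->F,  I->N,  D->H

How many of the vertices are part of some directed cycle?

5

A vertex is on a directed cycle iff it belongs to a strongly connected component of size ≥ 2 (or has a self-loop).
The vertices on cycles are {D, F, I, K, L} — 5 in total.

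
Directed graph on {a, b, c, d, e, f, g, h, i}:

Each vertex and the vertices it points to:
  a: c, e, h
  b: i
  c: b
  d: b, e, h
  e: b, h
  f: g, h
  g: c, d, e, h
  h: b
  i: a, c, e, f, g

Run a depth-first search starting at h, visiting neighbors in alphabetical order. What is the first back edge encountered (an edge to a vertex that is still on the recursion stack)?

DFS from h (visiting neighbors in alphabetical order); mark gray on enter, black on exit:
h gray
  b gray
    i gray
      a gray
        c gray
          c→b: b is gray → back edge
First back edge: c → b.

c→b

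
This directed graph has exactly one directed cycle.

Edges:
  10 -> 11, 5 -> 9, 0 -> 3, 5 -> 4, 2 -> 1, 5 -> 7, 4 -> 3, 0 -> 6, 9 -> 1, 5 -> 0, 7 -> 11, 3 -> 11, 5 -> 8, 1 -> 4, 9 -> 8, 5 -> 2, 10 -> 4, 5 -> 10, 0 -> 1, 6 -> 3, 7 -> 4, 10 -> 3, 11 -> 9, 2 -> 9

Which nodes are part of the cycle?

DFS with gray/black marking from 9:
9 gray
  8 gray
  8 black
  1 gray
    4 gray
      3 gray
        11 gray
          11→9: 9 is gray → back edge
Back edge closes the cycle 9 → 1 → 4 → 3 → 11 → 9; its vertices are {1, 3, 4, 9, 11}.

1, 3, 4, 9, 11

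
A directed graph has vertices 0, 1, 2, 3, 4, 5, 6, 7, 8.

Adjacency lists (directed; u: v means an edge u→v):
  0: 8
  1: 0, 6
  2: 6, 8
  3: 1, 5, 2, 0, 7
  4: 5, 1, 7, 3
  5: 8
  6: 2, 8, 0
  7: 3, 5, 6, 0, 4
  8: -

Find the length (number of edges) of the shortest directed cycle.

For each vertex v, BFS finds the shortest path from v back to v.
The shortest such closed walk is 4 → 7 → 4, length 2.

2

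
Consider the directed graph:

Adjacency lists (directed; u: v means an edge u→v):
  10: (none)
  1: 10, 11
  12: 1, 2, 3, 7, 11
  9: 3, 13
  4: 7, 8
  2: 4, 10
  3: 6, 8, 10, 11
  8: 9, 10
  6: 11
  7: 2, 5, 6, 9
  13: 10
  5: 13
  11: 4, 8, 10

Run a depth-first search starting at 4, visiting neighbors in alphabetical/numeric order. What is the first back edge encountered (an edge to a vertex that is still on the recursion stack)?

DFS from 4 (visiting neighbors in alphabetical/numeric order); mark gray on enter, black on exit:
4 gray
  7 gray
    2 gray
      2→4: 4 is gray → back edge
First back edge: 2 → 4.

2→4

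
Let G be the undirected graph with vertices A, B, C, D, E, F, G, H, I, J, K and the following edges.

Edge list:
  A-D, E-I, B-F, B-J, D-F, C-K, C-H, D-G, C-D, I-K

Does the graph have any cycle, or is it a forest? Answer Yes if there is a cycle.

No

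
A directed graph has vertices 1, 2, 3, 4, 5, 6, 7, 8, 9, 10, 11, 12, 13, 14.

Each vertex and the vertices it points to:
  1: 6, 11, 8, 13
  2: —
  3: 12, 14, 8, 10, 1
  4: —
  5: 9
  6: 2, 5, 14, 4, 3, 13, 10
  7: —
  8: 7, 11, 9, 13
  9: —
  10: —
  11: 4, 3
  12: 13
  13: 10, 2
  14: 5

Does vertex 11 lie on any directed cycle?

11 is on a cycle iff 11 can reach itself via ≥1 edge.
11 → 3 → 8 → 11 — yes.

Yes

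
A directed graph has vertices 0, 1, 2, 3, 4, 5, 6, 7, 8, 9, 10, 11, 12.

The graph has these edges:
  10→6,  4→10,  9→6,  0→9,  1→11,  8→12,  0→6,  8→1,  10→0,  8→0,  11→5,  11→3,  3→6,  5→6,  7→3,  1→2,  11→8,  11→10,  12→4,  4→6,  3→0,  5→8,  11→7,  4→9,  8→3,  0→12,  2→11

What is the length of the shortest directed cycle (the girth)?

3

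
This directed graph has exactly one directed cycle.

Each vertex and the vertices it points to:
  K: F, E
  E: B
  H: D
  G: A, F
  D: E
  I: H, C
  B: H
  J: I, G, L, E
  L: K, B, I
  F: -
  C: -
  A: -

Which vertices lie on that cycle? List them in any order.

DFS with gray/black marking from H:
H gray
  D gray
    E gray
      B gray
        B→H: H is gray → back edge
Back edge closes the cycle H → D → E → B → H; its vertices are {B, D, E, H}.

B, D, E, H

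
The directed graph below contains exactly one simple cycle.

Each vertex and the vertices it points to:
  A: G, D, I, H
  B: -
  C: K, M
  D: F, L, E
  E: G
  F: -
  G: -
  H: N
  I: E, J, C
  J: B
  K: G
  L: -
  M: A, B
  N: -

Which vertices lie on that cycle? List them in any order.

A, C, I, M

DFS with gray/black marking from A:
A gray
  G gray
  G black
  D gray
    F gray
    F black
    L gray
    L black
    E gray
      E→G: G black — skip
    E black
  D black
  I gray
    I→E: E black — skip
    J gray
      B gray
      B black
    J black
    C gray
      K gray
        K→G: G black — skip
      K black
      M gray
        M→A: A is gray → back edge
Back edge closes the cycle A → I → C → M → A; its vertices are {A, C, I, M}.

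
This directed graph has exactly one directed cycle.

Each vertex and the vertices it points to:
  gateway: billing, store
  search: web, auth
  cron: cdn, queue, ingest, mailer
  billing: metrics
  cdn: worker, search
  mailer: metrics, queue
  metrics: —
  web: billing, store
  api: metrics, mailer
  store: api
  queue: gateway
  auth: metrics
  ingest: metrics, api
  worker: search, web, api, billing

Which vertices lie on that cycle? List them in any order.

DFS with gray/black marking from queue:
queue gray
  gateway gray
    billing gray
      metrics gray
      metrics black
    billing black
    store gray
      api gray
        api→metrics: metrics black — skip
        mailer gray
          mailer→metrics: metrics black — skip
          mailer→queue: queue is gray → back edge
Back edge closes the cycle queue → gateway → store → api → mailer → queue; its vertices are {api, queue, store, mailer, gateway}.

api, queue, store, mailer, gateway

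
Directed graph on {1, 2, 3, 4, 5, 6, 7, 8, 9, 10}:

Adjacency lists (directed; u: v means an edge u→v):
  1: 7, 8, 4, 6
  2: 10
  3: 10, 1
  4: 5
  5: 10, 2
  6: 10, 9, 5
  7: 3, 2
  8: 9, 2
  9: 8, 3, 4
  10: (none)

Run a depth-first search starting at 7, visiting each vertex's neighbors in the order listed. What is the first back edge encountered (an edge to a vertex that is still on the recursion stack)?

1→7

DFS from 7 (visiting each vertex's neighbors in the order listed); mark gray on enter, black on exit:
7 gray
  3 gray
    10 gray
    10 black
    1 gray
      1→7: 7 is gray → back edge
First back edge: 1 → 7.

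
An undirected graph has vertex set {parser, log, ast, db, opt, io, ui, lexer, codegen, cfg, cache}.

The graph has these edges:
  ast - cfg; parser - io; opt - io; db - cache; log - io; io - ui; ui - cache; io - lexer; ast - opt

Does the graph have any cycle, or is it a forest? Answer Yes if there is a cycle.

No

DFS, tracking each vertex's parent; an edge to a visited non-parent vertex closes a cycle.
Start from cache:
visit cache (parent –)
  visit ui (parent cache)
    visit io (parent ui)
      visit log (parent io)
        log–io: parent, skip
      visit opt (parent io)
        opt–io: parent, skip
        visit ast (parent opt)
          visit cfg (parent ast)
            cfg–ast: parent, skip
          ast–opt: parent, skip
      io–ui: parent, skip
      visit lexer (parent io)
        lexer–io: parent, skip
      visit parser (parent io)
        parser–io: parent, skip
    ui–cache: parent, skip
  visit db (parent cache)
    db–cache: parent, skip
visit codegen (parent –)
No non-parent visited neighbor found — the graph is a forest.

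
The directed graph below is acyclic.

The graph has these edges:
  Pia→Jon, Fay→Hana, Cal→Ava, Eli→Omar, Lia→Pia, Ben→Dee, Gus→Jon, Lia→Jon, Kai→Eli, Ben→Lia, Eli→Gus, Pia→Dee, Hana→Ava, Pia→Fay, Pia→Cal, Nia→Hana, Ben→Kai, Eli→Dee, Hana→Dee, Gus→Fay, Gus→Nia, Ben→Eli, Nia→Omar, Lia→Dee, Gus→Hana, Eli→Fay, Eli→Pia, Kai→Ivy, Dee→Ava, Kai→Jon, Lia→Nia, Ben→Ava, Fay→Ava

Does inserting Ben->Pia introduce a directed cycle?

No

Adding Ben→Pia creates a cycle iff Pia can already reach Ben.
Explore from Pia: no path reaches Ben. The graph stays acyclic.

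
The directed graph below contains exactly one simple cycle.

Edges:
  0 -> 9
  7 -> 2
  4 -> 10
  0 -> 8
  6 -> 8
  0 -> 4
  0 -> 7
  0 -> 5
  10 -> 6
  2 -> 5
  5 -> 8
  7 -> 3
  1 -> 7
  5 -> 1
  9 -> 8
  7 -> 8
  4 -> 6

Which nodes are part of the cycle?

1, 2, 5, 7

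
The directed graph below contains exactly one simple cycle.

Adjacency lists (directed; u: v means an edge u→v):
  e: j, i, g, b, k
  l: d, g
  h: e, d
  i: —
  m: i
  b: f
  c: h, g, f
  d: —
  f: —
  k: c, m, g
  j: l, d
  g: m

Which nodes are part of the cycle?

c, e, h, k

DFS with gray/black marking from e:
e gray
  j gray
    l gray
      d gray
      d black
      g gray
        m gray
          i gray
          i black
        m black
      g black
    l black
    j→d: d black — skip
  j black
  e→i: i black — skip
  e→g: g black — skip
  b gray
    f gray
    f black
  b black
  k gray
    c gray
      h gray
        h→e: e is gray → back edge
Back edge closes the cycle e → k → c → h → e; its vertices are {c, e, h, k}.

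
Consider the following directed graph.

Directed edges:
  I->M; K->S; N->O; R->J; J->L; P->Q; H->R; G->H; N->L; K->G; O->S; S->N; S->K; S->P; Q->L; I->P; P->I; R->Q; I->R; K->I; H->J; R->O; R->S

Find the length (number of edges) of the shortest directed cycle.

2

For each vertex v, BFS finds the shortest path from v back to v.
The shortest such closed walk is S → K → S, length 2.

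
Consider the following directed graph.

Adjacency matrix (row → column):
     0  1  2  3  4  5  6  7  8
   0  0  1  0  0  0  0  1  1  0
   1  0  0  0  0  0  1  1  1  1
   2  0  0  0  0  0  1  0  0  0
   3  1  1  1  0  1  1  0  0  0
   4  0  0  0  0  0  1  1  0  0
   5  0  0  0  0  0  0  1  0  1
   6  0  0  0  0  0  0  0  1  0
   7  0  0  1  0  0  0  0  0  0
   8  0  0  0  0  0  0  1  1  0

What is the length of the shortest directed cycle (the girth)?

4

For each vertex v, BFS finds the shortest path from v back to v.
The shortest such closed walk is 2 → 5 → 8 → 7 → 2, length 4.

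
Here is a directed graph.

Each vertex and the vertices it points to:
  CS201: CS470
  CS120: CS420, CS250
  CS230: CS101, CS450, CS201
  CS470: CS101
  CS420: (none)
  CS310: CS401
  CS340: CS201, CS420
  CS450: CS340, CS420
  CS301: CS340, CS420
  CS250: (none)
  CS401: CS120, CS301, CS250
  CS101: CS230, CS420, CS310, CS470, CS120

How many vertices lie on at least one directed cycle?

A vertex is on a directed cycle iff it belongs to a strongly connected component of size ≥ 2 (or has a self-loop).
The vertices on cycles are {CS101, CS201, CS230, CS301, CS310, CS340, CS401, CS450, CS470} — 9 in total.

9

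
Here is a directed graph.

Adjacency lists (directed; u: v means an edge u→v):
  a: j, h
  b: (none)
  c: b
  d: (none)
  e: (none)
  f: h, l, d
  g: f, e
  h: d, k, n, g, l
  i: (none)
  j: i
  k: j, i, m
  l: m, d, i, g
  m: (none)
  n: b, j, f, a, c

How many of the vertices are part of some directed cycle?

A vertex is on a directed cycle iff it belongs to a strongly connected component of size ≥ 2 (or has a self-loop).
The vertices on cycles are {a, f, g, h, l, n} — 6 in total.

6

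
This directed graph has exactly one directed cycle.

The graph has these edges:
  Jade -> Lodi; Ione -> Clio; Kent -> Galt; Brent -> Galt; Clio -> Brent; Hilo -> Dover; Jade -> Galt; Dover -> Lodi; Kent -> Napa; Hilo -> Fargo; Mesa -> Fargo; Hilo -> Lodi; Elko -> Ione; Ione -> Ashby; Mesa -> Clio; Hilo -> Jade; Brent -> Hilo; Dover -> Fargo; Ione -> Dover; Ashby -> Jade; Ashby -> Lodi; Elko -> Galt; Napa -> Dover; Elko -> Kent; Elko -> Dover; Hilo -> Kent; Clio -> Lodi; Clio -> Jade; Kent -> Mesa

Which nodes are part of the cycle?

Clio, Hilo, Kent, Mesa, Brent

DFS with gray/black marking from Kent:
Kent gray
  Napa gray
    Dover gray
      Lodi gray
      Lodi black
      Fargo gray
      Fargo black
    Dover black
  Napa black
  Mesa gray
    Mesa→Fargo: Fargo black — skip
    Clio gray
      Brent gray
        Galt gray
        Galt black
        Hilo gray
          Hilo→Kent: Kent is gray → back edge
Back edge closes the cycle Kent → Mesa → Clio → Brent → Hilo → Kent; its vertices are {Clio, Hilo, Kent, Mesa, Brent}.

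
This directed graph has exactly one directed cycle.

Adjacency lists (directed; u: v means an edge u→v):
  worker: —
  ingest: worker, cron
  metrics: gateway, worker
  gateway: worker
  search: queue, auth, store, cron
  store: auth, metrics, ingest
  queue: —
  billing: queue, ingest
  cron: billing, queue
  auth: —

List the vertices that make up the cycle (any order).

DFS with gray/black marking from cron:
cron gray
  billing gray
    queue gray
    queue black
    ingest gray
      worker gray
      worker black
      ingest→cron: cron is gray → back edge
Back edge closes the cycle cron → billing → ingest → cron; its vertices are {cron, ingest, billing}.

cron, ingest, billing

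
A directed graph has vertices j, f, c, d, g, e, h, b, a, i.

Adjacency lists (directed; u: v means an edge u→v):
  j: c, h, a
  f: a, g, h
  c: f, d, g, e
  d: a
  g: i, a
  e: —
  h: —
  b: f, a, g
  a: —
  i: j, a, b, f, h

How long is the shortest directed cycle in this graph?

For each vertex v, BFS finds the shortest path from v back to v.
The shortest such closed walk is g → i → b → g, length 3.

3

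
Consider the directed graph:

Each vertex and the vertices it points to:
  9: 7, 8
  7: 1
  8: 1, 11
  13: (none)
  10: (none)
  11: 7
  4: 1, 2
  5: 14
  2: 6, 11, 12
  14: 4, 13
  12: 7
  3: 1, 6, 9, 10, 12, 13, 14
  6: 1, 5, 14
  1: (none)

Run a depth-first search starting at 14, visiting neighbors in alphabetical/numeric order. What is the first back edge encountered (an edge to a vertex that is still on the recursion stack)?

DFS from 14 (visiting neighbors in alphabetical/numeric order); mark gray on enter, black on exit:
14 gray
  4 gray
    1 gray
    1 black
    2 gray
      6 gray
        6→1: 1 black — skip
        5 gray
          5→14: 14 is gray → back edge
First back edge: 5 → 14.

5→14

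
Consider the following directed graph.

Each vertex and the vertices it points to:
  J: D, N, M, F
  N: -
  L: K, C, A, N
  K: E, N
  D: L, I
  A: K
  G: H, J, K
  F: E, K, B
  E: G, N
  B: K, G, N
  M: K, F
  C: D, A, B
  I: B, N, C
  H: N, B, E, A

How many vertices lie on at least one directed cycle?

A vertex is on a directed cycle iff it belongs to a strongly connected component of size ≥ 2 (or has a self-loop).
The vertices on cycles are {A, B, C, D, E, F, G, H, I, J, K, L, M} — 13 in total.

13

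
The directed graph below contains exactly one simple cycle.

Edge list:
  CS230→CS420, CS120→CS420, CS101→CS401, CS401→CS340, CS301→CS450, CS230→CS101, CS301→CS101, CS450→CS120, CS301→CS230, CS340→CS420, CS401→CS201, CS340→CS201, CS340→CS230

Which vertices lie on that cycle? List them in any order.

DFS with gray/black marking from CS101:
CS101 gray
  CS401 gray
    CS340 gray
      CS420 gray
      CS420 black
      CS201 gray
      CS201 black
      CS230 gray
        CS230→CS420: CS420 black — skip
        CS230→CS101: CS101 is gray → back edge
Back edge closes the cycle CS101 → CS401 → CS340 → CS230 → CS101; its vertices are {CS101, CS230, CS340, CS401}.

CS101, CS230, CS340, CS401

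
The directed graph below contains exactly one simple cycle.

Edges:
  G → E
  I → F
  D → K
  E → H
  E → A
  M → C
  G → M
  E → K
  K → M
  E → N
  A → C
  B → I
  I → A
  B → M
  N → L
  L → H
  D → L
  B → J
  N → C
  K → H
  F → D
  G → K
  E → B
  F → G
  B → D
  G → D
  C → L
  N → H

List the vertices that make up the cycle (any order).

B, E, F, G, I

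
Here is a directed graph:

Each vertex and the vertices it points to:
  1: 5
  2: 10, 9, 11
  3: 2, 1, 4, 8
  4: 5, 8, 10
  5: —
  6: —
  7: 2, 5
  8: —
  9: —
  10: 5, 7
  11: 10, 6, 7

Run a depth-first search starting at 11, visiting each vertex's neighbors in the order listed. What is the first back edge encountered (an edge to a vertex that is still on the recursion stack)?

DFS from 11 (visiting each vertex's neighbors in the order listed); mark gray on enter, black on exit:
11 gray
  10 gray
    5 gray
    5 black
    7 gray
      2 gray
        2→10: 10 is gray → back edge
First back edge: 2 → 10.

2→10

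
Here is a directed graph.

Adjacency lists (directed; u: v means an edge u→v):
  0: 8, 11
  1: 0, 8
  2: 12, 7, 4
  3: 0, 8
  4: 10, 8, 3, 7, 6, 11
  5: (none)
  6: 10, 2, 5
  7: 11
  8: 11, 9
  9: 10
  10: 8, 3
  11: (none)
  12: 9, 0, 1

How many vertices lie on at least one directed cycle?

8

A vertex is on a directed cycle iff it belongs to a strongly connected component of size ≥ 2 (or has a self-loop).
The vertices on cycles are {0, 2, 3, 4, 6, 8, 9, 10} — 8 in total.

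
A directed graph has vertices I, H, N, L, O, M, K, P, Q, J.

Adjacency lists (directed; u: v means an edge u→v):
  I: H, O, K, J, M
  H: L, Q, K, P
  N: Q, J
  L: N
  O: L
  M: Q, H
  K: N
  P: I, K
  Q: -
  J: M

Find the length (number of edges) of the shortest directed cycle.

For each vertex v, BFS finds the shortest path from v back to v.
The shortest such closed walk is I → H → P → I, length 3.

3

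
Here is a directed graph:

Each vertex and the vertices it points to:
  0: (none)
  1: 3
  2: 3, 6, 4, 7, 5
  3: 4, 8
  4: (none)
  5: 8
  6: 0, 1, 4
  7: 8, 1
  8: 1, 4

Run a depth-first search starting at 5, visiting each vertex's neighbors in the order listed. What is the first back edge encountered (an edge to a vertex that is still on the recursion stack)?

DFS from 5 (visiting each vertex's neighbors in the order listed); mark gray on enter, black on exit:
5 gray
  8 gray
    1 gray
      3 gray
        4 gray
        4 black
        3→8: 8 is gray → back edge
First back edge: 3 → 8.

3→8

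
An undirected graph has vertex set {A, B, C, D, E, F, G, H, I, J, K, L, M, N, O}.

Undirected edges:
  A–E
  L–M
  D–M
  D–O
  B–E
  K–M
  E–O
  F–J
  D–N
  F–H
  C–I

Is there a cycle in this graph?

No

DFS, tracking each vertex's parent; an edge to a visited non-parent vertex closes a cycle.
Start from G:
visit G (parent –)
visit A (parent –)
  visit E (parent A)
    visit O (parent E)
      O–E: parent, skip
      visit D (parent O)
        visit M (parent D)
          visit L (parent M)
            L–M: parent, skip
          visit K (parent M)
            K–M: parent, skip
          M–D: parent, skip
        D–O: parent, skip
        visit N (parent D)
          N–D: parent, skip
    E–A: parent, skip
    visit B (parent E)
      B–E: parent, skip
visit C (parent –)
  visit I (parent C)
    I–C: parent, skip
visit F (parent –)
  visit J (parent F)
    J–F: parent, skip
  visit H (parent F)
    H–F: parent, skip
No non-parent visited neighbor found — the graph is a forest.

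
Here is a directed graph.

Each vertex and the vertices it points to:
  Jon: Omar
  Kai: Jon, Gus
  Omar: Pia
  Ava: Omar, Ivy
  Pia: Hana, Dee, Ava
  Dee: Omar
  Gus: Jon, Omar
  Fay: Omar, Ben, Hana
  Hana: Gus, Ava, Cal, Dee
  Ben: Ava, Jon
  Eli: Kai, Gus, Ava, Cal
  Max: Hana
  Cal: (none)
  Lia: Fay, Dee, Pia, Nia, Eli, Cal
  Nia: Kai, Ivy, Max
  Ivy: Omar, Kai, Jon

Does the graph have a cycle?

Yes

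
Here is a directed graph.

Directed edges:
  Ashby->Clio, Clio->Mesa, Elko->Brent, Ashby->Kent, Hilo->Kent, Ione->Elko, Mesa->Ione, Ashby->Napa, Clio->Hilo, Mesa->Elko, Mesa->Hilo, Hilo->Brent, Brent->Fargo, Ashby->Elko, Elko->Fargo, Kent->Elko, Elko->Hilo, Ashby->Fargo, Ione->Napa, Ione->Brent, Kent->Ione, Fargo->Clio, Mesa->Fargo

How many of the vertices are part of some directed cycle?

8

A vertex is on a directed cycle iff it belongs to a strongly connected component of size ≥ 2 (or has a self-loop).
The vertices on cycles are {Clio, Elko, Hilo, Ione, Kent, Mesa, Brent, Fargo} — 8 in total.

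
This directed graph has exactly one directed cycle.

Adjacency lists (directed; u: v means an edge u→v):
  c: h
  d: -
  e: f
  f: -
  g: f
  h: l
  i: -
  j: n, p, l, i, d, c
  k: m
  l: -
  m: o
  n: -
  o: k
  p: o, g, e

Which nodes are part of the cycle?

k, m, o

DFS with gray/black marking from o:
o gray
  k gray
    m gray
      m→o: o is gray → back edge
Back edge closes the cycle o → k → m → o; its vertices are {k, m, o}.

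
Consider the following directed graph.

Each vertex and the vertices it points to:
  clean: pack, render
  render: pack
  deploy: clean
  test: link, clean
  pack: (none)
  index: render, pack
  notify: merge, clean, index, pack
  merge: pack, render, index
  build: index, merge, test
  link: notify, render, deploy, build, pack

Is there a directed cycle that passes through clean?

clean lies on a cycle iff there is a path from clean back to itself.
Exploring from clean, it never reaches itself; equivalently, its strongly connected component is a singleton.

No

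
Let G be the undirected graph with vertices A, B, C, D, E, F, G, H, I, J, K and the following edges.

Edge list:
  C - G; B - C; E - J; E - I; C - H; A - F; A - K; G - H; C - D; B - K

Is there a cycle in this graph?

DFS, tracking each vertex's parent; an edge to a visited non-parent vertex closes a cycle.
Start from G:
visit G (parent –)
  visit C (parent G)
    visit H (parent C)
      H–C: parent, skip
      H–G: G visited and ≠ parent → cycle
Cycle: G – C – H – G.

Yes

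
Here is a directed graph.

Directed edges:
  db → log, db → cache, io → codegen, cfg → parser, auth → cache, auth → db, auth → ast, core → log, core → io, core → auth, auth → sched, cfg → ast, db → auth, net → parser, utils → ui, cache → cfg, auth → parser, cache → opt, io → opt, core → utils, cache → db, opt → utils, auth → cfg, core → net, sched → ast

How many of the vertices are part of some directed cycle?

A vertex is on a directed cycle iff it belongs to a strongly connected component of size ≥ 2 (or has a self-loop).
The vertices on cycles are {db, auth, cache} — 3 in total.

3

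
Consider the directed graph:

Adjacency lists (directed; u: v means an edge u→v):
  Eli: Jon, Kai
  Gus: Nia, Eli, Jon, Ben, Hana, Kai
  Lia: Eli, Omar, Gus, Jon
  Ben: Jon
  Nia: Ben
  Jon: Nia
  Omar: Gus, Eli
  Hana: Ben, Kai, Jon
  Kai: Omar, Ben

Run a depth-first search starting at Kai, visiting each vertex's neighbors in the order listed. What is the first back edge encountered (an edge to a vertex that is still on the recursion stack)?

DFS from Kai (visiting each vertex's neighbors in the order listed); mark gray on enter, black on exit:
Kai gray
  Omar gray
    Gus gray
      Nia gray
        Ben gray
          Jon gray
            Jon→Nia: Nia is gray → back edge
First back edge: Jon → Nia.

Jon→Nia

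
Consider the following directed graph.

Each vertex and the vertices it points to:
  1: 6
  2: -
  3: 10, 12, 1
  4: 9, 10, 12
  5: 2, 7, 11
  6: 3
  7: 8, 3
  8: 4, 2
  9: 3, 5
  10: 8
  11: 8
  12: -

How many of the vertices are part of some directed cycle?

10

A vertex is on a directed cycle iff it belongs to a strongly connected component of size ≥ 2 (or has a self-loop).
The vertices on cycles are {1, 3, 4, 5, 6, 7, 8, 9, 10, 11} — 10 in total.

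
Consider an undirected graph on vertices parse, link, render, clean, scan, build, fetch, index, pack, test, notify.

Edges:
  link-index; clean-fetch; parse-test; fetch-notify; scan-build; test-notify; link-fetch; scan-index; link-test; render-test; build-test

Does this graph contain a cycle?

Yes

DFS, tracking each vertex's parent; an edge to a visited non-parent vertex closes a cycle.
Start from render:
visit render (parent –)
  visit test (parent render)
    test–render: parent, skip
    visit build (parent test)
      build–test: parent, skip
      visit scan (parent build)
        visit index (parent scan)
          index–scan: parent, skip
          visit link (parent index)
            visit fetch (parent link)
              visit notify (parent fetch)
                notify–test: test visited and ≠ parent → cycle
Cycle: test – build – scan – index – link – fetch – notify – test.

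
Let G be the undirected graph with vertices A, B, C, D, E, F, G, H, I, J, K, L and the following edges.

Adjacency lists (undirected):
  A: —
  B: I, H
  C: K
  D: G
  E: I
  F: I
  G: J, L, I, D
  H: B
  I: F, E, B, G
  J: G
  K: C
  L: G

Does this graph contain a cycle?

No

DFS, tracking each vertex's parent; an edge to a visited non-parent vertex closes a cycle.
Start from G:
visit G (parent –)
  visit J (parent G)
    J–G: parent, skip
  visit L (parent G)
    L–G: parent, skip
  visit I (parent G)
    visit F (parent I)
      F–I: parent, skip
    visit E (parent I)
      E–I: parent, skip
    visit B (parent I)
      B–I: parent, skip
      visit H (parent B)
        H–B: parent, skip
    I–G: parent, skip
  visit D (parent G)
    D–G: parent, skip
visit A (parent –)
visit C (parent –)
  visit K (parent C)
    K–C: parent, skip
No non-parent visited neighbor found — the graph is a forest.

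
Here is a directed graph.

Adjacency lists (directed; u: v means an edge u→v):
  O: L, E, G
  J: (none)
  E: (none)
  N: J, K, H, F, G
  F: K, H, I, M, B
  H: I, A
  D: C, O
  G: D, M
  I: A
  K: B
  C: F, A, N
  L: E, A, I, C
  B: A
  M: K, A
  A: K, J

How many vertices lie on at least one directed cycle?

9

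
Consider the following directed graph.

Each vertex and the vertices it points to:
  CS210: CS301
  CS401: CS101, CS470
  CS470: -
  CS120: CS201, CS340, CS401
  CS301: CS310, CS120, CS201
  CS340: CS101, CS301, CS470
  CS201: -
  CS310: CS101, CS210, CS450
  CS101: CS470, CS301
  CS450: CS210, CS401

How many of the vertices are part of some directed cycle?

A vertex is on a directed cycle iff it belongs to a strongly connected component of size ≥ 2 (or has a self-loop).
The vertices on cycles are {CS101, CS120, CS210, CS301, CS310, CS340, CS401, CS450} — 8 in total.

8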